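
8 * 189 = 1512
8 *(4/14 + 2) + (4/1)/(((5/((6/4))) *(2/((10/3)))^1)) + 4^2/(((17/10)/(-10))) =-8786/119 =-73.83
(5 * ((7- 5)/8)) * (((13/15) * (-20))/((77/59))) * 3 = -3835/77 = -49.81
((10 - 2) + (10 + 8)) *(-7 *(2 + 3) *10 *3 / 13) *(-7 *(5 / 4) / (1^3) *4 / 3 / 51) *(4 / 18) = 49000 / 459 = 106.75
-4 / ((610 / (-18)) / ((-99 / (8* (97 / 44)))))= -0.66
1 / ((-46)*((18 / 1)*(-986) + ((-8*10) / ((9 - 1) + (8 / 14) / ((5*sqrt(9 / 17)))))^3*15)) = 7091364218750*sqrt(17) / 1632713740062372142949 + 78011029104954991 / 117555389284490794292328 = 0.00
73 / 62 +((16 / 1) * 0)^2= 73 / 62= 1.18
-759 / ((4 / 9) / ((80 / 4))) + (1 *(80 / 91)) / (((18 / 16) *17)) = -475539425 / 13923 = -34154.95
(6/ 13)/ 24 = 1/ 52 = 0.02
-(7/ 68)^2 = -49/ 4624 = -0.01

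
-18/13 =-1.38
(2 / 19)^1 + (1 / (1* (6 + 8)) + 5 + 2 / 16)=5641 / 1064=5.30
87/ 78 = 29/ 26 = 1.12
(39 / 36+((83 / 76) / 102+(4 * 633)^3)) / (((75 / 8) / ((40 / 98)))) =167781319181356 / 237405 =706730351.85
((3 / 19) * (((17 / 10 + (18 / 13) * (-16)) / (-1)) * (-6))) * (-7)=167517 / 1235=135.64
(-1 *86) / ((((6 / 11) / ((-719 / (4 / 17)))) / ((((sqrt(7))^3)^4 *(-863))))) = -586999847337673 / 12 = -48916653944806.08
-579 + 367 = -212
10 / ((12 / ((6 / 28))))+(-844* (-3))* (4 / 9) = 94543 / 84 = 1125.51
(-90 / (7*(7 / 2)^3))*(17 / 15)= -816 / 2401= -0.34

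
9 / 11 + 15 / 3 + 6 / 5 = 386 / 55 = 7.02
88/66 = 4/3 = 1.33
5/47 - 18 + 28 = 475/47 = 10.11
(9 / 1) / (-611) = -9 / 611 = -0.01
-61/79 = -0.77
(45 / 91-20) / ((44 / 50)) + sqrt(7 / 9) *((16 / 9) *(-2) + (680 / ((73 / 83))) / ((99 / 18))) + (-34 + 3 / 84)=-224743 / 4004 + 990224 *sqrt(7) / 21681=64.71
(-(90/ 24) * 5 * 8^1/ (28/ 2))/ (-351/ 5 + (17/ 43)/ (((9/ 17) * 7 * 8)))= 1161000/ 7605427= 0.15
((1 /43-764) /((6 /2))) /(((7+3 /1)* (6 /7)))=-229957 /7740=-29.71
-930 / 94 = -465 / 47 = -9.89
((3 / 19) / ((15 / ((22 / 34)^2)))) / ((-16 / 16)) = -121 / 27455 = -0.00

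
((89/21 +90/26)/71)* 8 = 0.87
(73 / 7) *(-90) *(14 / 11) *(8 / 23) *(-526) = 55293120 / 253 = 218549.88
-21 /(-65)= 21 /65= 0.32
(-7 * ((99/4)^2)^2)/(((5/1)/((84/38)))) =-1161246.82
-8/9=-0.89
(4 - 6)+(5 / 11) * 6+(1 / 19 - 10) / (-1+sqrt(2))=-23.29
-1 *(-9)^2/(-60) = 27/20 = 1.35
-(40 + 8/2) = -44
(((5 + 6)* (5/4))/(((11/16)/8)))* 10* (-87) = -139200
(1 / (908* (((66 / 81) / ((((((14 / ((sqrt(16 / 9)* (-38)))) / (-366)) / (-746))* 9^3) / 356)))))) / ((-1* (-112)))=-19683 / 787029045501952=-0.00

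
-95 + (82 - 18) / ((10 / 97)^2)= 148169 / 25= 5926.76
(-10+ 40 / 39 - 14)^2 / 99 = 802816 / 150579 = 5.33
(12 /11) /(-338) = -6 /1859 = -0.00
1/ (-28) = -1/ 28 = -0.04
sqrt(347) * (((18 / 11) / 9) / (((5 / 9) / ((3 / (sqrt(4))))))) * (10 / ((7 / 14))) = 108 * sqrt(347) / 11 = 182.89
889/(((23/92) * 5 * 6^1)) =1778/15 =118.53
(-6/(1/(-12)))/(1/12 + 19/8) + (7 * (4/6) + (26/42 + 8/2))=15931/413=38.57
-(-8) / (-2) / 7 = -4 / 7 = -0.57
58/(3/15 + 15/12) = 40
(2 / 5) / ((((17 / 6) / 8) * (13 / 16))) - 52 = -55924 / 1105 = -50.61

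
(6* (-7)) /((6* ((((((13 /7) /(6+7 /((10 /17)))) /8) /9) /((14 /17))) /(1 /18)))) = -245588 /1105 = -222.25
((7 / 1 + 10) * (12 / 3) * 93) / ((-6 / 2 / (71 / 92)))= -37417 / 23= -1626.83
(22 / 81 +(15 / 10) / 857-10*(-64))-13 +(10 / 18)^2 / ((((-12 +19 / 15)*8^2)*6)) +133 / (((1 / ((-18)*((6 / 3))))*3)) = -1385807684405 / 1430545536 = -968.73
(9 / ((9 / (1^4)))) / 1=1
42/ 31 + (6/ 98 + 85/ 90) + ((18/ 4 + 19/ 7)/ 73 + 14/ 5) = 26243627/ 4989915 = 5.26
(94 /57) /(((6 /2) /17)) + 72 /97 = 10.09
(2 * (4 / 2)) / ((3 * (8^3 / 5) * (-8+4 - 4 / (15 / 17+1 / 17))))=-0.00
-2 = -2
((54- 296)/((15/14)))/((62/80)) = -27104/93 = -291.44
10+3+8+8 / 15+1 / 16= 5183 / 240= 21.60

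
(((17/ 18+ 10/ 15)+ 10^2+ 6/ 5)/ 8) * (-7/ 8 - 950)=-70387571/ 5760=-12220.06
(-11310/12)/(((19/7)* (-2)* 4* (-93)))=-13195/28272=-0.47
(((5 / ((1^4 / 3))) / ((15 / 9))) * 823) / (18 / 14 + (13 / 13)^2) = 51849 / 16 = 3240.56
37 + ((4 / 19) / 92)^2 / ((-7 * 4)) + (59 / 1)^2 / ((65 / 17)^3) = 145780345944071 / 1468456125500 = 99.27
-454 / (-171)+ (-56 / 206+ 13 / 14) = 816605 / 246582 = 3.31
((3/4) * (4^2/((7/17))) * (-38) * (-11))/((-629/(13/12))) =-5434/259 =-20.98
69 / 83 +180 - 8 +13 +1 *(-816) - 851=-122937 / 83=-1481.17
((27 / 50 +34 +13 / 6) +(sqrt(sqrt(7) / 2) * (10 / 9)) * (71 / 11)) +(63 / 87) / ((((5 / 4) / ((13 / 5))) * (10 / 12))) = 355 * sqrt(2) * 7^(1 / 4) / 99 +418841 / 10875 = 46.76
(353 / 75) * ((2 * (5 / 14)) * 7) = 353 / 15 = 23.53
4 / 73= 0.05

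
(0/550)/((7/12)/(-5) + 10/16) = 0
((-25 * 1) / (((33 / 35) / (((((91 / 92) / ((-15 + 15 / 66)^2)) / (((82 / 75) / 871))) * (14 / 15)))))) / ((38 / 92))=-216.34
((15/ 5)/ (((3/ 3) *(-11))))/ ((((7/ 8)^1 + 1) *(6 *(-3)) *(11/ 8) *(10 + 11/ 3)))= 32/ 74415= 0.00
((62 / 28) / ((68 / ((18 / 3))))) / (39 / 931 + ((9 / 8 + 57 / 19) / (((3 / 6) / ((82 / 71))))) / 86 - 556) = -1218147 / 3465606247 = -0.00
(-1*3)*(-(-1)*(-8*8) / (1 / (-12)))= -2304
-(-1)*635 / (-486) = -635 / 486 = -1.31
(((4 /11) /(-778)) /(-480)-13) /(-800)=13350479 /821568000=0.02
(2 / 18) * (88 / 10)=44 / 45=0.98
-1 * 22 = -22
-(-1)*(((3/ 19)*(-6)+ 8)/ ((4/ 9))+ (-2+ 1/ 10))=13.97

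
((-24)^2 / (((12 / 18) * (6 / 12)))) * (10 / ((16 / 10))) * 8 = 86400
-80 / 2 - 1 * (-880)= 840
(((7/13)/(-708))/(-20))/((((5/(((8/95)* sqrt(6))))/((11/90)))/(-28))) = -539* sqrt(6)/245919375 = -0.00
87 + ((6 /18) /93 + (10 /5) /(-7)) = 86.72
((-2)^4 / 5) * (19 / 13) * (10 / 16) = 38 / 13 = 2.92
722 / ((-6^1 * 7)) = -361 / 21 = -17.19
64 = 64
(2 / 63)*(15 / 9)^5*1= 6250 / 15309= 0.41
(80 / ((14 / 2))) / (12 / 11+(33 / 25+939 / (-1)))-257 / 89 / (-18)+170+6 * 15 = 41743676651 / 160461126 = 260.15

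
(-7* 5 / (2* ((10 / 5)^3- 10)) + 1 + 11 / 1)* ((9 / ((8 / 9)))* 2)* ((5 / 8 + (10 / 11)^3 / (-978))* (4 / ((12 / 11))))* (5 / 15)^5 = 269774485 / 68162688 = 3.96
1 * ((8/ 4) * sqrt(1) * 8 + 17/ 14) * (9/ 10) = 2169/ 140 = 15.49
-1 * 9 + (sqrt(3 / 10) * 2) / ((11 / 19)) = -9 + 19 * sqrt(30) / 55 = -7.11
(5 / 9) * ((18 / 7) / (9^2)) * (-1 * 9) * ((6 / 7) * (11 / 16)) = -0.09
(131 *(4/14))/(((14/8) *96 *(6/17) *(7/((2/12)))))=2227/148176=0.02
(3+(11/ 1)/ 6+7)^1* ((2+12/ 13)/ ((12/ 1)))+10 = 6029/ 468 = 12.88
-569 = -569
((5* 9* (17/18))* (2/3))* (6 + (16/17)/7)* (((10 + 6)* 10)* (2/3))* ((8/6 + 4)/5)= 3737600/189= 19775.66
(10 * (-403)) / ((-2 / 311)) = 626665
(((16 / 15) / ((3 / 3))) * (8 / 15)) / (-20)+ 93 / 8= 104369 / 9000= 11.60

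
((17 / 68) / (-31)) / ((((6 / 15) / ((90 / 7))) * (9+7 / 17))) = -765 / 27776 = -0.03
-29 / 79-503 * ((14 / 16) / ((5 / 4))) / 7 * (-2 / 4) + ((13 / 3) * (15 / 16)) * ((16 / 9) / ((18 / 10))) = 3685217 / 127980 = 28.80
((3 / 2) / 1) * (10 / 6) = 5 / 2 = 2.50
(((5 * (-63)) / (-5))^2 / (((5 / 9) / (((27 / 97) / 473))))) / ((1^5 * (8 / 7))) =6751269 / 1835240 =3.68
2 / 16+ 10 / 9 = 89 / 72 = 1.24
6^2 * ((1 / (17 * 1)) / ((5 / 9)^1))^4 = 0.00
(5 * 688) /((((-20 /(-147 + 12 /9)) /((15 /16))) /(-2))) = -93955 /2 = -46977.50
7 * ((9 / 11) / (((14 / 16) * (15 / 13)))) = 312 / 55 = 5.67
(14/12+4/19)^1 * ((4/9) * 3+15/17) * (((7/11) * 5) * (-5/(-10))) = 620935/127908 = 4.85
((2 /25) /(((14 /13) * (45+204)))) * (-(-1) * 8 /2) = 52 /43575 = 0.00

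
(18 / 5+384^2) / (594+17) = 737298 / 3055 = 241.34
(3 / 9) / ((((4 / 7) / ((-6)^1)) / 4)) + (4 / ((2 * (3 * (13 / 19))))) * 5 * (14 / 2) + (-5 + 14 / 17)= 10559 / 663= 15.93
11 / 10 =1.10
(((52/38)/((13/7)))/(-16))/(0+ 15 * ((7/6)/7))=-7/380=-0.02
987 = 987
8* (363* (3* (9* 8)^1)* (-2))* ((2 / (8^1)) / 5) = -62726.40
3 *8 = 24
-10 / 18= -5 / 9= -0.56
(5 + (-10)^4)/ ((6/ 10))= 16675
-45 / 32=-1.41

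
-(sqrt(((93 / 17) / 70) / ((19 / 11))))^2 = -1023 / 22610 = -0.05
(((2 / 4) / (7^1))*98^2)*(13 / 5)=8918 / 5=1783.60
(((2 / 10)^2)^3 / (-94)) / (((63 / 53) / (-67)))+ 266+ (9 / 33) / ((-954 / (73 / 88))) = 1262760440883629 / 4747223250000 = 266.00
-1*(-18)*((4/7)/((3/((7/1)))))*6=144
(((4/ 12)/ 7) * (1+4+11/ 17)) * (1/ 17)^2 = 32/ 34391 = 0.00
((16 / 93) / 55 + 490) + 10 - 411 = 455251 / 5115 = 89.00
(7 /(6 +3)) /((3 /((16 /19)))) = 112 /513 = 0.22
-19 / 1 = -19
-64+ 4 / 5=-316 / 5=-63.20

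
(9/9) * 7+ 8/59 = 421/59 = 7.14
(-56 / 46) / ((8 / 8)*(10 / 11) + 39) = -308 / 10097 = -0.03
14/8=7/4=1.75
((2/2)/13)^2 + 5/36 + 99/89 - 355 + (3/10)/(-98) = -23464251791/66330810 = -353.75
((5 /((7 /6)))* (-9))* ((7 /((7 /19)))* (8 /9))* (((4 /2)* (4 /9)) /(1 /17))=-9843.81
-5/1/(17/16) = -80/17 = -4.71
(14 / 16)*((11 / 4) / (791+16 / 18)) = 693 / 228064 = 0.00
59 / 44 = 1.34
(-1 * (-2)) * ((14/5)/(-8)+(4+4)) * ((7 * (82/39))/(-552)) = -4879/11960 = -0.41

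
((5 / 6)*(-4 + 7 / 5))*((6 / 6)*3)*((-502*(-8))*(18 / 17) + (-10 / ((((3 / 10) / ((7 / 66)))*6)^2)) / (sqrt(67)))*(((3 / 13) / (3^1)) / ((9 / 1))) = -4016 / 17 + 6125*sqrt(67) / 212760108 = -236.24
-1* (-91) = 91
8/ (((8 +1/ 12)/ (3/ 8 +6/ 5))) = 756/ 485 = 1.56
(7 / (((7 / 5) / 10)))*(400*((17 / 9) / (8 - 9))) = -340000 / 9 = -37777.78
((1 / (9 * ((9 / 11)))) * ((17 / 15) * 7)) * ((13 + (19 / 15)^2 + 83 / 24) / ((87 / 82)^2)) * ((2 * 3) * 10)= 143085096154 / 137945025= 1037.26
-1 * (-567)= 567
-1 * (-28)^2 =-784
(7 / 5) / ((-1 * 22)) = -7 / 110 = -0.06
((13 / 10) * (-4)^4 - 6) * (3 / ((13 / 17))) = 83334 / 65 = 1282.06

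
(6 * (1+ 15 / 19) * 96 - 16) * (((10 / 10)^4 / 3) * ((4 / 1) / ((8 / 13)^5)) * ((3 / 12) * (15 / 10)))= 447408065 / 77824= 5748.97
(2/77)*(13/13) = 2/77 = 0.03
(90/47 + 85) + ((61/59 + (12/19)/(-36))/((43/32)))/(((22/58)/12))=2762319757/24920951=110.84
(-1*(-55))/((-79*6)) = -55/474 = -0.12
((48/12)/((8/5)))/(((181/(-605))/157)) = -474925/362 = -1311.95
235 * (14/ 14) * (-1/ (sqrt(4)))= -235/ 2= -117.50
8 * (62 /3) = 496 /3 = 165.33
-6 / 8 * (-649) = 1947 / 4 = 486.75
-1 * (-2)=2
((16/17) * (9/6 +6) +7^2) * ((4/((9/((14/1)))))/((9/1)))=53368/1377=38.76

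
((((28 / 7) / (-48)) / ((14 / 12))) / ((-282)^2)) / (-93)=0.00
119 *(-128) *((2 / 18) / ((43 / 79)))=-1203328 / 387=-3109.37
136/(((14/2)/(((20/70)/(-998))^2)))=0.00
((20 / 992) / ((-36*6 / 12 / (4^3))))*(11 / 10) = -22 / 279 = -0.08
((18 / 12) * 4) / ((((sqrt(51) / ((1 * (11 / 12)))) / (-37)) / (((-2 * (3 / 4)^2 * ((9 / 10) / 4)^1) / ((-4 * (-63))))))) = 1221 * sqrt(51) / 304640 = 0.03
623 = 623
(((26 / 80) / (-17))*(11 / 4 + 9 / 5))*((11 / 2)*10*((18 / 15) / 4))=-39039 / 27200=-1.44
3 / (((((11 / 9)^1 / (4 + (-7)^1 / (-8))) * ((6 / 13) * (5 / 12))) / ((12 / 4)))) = 41067 / 220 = 186.67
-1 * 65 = -65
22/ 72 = 11/ 36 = 0.31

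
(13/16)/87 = 13/1392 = 0.01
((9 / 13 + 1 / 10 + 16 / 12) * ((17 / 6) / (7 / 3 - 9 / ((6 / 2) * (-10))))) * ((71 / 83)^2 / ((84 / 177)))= 4191525967 / 1188600504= 3.53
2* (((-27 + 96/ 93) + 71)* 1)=90.06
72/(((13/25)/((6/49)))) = 10800/637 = 16.95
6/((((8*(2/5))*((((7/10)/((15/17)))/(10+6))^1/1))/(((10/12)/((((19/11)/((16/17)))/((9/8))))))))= 742500/38437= 19.32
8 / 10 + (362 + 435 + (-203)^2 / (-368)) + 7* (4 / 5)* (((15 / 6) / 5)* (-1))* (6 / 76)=4793701 / 6992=685.60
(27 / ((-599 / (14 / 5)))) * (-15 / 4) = 567 / 1198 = 0.47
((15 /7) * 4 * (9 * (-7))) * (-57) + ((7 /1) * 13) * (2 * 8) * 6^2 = 83196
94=94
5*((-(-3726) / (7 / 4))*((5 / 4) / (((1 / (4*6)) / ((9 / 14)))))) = 10060200 / 49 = 205310.20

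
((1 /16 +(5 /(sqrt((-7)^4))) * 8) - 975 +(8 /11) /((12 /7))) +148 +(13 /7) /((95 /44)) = -824.84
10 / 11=0.91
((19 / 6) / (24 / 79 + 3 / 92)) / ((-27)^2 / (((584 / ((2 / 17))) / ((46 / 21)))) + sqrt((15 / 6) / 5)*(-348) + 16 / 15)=-18132488508437520*sqrt(2) / 670323467788101557- 434039955306076 / 2010970403364304671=-0.04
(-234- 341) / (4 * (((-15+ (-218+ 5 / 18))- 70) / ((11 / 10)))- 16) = 56925 / 110564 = 0.51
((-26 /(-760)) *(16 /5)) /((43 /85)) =884 /4085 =0.22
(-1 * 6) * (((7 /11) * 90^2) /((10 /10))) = -340200 /11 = -30927.27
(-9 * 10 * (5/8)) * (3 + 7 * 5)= -4275/2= -2137.50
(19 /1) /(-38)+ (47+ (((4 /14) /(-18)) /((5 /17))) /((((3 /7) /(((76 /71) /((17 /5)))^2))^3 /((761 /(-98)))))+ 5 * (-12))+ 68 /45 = -5296537720683155779501 /441978326130142891710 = -11.98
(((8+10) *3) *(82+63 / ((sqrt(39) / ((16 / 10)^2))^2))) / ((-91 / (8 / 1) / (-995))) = 64670803488 / 147875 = 437334.26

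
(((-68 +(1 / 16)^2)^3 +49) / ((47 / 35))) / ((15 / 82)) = -504504139572811 / 394264576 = -1279608.09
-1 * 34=-34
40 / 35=8 / 7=1.14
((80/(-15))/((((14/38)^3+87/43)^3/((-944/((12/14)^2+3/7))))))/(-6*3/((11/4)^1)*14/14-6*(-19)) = 687060425235707638192/152016607197644007699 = 4.52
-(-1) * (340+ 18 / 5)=1718 / 5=343.60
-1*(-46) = 46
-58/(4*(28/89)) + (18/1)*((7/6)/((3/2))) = -32.09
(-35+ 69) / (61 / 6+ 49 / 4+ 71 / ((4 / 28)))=408 / 6233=0.07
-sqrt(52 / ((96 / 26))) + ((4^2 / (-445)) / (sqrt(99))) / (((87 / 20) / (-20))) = -13 * sqrt(3) / 6 + 1280 * sqrt(11) / 255519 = -3.74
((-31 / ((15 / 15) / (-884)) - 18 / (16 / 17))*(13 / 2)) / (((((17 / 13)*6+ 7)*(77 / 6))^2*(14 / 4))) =88405083 / 63099806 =1.40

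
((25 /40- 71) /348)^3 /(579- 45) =-178453547 /11522559246336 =-0.00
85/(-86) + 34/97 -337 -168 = -4218031/8342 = -505.64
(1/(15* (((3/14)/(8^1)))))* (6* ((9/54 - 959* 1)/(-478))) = 322168/10755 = 29.96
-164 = -164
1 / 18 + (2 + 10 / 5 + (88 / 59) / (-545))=2345731 / 578790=4.05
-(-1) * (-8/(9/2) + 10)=74/9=8.22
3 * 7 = 21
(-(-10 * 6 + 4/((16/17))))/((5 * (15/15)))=223/20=11.15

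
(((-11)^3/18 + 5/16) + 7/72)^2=5407.36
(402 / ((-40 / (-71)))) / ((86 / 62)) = 442401 / 860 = 514.42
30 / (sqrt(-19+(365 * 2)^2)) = 10 * sqrt(59209) / 59209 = 0.04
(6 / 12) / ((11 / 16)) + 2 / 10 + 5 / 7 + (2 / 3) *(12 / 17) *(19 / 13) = 2.33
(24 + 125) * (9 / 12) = 447 / 4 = 111.75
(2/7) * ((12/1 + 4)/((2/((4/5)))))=64/35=1.83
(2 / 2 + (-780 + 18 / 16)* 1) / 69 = -6223 / 552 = -11.27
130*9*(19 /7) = 22230 /7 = 3175.71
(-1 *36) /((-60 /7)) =21 /5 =4.20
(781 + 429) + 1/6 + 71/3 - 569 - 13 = 3911/6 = 651.83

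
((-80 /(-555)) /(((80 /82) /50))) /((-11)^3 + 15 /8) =-6560 /1180263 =-0.01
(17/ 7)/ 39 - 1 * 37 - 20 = -15544/ 273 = -56.94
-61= -61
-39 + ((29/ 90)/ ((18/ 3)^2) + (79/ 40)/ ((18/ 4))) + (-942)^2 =2874934451/ 3240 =887325.45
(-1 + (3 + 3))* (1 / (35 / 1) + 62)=2171 / 7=310.14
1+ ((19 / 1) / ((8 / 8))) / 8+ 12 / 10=183 / 40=4.58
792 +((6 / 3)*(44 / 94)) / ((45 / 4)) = 792.08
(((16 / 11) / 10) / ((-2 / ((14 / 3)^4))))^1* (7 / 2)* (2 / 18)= -537824 / 40095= -13.41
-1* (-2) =2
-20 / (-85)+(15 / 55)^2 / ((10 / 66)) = 679 / 935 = 0.73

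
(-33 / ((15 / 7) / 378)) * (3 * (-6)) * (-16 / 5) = -8382528 / 25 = -335301.12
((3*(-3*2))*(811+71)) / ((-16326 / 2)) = 1764 / 907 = 1.94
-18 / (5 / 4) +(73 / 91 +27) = 6098 / 455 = 13.40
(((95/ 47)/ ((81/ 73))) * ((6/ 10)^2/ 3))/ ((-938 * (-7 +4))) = 1387/ 17854830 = 0.00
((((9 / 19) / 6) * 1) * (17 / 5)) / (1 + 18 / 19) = 51 / 370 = 0.14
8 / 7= 1.14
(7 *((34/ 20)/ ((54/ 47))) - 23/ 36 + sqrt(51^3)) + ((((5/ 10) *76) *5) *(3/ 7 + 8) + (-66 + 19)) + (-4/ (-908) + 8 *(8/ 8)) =51 *sqrt(51) + 337250078/ 214515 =1936.36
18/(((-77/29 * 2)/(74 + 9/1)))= -21663/77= -281.34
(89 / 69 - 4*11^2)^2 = 1109356249 / 4761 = 233009.08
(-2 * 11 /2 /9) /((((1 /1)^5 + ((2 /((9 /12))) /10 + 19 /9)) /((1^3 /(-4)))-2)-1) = 55 /743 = 0.07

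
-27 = -27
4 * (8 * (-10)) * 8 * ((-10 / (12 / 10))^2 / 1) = -1600000 / 9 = -177777.78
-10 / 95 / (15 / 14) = -28 / 285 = -0.10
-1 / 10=-0.10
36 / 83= 0.43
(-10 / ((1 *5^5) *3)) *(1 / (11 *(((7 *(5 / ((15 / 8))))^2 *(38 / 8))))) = -3 / 51205000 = -0.00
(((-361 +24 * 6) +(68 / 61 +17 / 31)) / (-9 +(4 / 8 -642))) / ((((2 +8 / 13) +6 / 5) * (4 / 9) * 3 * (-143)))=-3054015 / 6711401048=-0.00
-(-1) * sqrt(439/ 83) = sqrt(36437)/ 83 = 2.30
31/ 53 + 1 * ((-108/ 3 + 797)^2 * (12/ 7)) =368321173/ 371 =992779.44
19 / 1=19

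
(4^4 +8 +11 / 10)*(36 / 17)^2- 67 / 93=159663049 / 134385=1188.10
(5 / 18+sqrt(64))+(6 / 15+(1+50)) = 5371 / 90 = 59.68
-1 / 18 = -0.06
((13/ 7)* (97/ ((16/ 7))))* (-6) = -3783/ 8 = -472.88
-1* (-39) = 39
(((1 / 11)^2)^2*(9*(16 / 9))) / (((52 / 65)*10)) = 2 / 14641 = 0.00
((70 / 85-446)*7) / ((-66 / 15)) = 12040 / 17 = 708.24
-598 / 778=-299 / 389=-0.77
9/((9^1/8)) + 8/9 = 80/9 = 8.89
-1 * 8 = -8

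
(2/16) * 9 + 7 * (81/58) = 2529/232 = 10.90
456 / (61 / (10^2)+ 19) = 45600 / 1961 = 23.25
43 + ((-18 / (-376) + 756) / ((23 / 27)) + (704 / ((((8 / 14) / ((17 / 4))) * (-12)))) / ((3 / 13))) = -960.24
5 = 5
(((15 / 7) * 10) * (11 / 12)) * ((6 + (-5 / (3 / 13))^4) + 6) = 4909189175 / 1134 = 4329090.98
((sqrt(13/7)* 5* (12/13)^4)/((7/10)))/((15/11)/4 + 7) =45619200* sqrt(91)/452034947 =0.96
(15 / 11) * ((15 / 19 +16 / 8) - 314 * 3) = -267675 / 209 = -1280.74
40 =40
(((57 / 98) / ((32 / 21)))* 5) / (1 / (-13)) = -11115 / 448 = -24.81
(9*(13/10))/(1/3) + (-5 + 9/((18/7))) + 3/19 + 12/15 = 3283/95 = 34.56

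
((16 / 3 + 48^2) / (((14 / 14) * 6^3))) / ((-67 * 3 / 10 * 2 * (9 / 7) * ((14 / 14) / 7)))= -212170 / 146529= -1.45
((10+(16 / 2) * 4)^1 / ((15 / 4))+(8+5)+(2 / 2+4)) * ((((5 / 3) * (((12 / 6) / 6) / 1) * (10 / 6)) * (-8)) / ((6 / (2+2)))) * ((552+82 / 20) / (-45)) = 1781.96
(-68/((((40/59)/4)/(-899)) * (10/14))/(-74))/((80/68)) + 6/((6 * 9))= -965698987/166500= -5799.99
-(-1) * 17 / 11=17 / 11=1.55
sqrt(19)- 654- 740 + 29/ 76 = -105915/ 76 + sqrt(19) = -1389.26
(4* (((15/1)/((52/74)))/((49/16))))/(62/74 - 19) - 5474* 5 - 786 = -28157.54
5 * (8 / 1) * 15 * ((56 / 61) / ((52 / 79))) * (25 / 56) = 296250 / 793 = 373.58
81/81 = 1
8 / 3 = 2.67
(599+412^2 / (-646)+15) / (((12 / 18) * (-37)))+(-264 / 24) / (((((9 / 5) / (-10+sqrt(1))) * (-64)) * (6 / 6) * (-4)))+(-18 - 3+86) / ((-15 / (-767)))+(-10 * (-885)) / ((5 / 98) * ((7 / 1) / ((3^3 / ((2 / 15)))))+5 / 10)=109397760873779 / 5222491392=20947.43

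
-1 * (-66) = 66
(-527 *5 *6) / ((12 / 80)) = -105400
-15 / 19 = -0.79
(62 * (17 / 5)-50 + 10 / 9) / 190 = 3643 / 4275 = 0.85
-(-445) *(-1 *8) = -3560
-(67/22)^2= -4489/484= -9.27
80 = 80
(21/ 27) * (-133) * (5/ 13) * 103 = -479465/ 117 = -4097.99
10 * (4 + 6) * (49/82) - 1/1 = 2409/41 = 58.76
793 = 793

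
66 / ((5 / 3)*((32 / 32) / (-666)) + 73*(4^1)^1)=131868 / 583411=0.23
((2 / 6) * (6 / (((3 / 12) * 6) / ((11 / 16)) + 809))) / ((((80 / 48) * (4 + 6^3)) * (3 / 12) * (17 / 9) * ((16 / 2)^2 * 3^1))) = 9 / 121352800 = 0.00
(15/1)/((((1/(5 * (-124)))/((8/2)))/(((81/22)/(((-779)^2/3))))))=-4519800/6675251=-0.68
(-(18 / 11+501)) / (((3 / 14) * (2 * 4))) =-12901 / 44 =-293.20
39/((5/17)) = 663/5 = 132.60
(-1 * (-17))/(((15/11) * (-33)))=-17/45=-0.38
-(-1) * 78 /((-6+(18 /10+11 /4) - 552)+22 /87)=-135720 /962563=-0.14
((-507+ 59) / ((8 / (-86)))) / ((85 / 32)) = 154112 / 85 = 1813.08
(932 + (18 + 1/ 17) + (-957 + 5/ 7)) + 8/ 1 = 211/ 119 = 1.77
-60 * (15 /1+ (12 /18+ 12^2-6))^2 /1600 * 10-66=-214105 /24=-8921.04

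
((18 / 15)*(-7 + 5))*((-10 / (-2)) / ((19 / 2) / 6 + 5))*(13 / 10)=-936 / 395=-2.37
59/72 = 0.82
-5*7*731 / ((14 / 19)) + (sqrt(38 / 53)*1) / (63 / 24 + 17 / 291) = -69445 / 2 + 2328*sqrt(2014) / 331091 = -34722.18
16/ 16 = 1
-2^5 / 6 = -16 / 3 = -5.33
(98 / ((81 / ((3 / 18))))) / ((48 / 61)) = 2989 / 11664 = 0.26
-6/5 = -1.20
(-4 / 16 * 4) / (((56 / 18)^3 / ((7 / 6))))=-243 / 6272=-0.04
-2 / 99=-0.02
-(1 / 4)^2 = -1 / 16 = -0.06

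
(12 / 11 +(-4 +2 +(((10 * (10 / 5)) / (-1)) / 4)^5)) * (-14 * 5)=2406950 / 11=218813.64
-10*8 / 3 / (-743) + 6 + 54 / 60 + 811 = 18231791 / 22290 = 817.94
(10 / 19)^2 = 100 / 361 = 0.28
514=514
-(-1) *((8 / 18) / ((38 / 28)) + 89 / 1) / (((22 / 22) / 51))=259675 / 57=4555.70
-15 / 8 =-1.88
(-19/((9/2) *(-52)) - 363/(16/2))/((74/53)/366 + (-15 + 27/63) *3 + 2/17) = 16310501165/15697970808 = 1.04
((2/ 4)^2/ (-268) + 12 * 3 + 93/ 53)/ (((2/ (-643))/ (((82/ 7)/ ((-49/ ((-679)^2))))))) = 532070819654873/ 397712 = 1337829433.50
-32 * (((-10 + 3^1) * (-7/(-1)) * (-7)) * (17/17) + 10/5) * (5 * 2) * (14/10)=-154560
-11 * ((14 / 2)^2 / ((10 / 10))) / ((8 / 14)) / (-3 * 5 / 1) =3773 / 60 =62.88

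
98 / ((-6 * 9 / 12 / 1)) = -21.78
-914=-914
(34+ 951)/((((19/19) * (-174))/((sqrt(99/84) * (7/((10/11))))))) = -47.32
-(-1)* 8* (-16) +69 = -59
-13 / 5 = -2.60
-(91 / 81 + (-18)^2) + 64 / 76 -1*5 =-506764 / 1539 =-329.28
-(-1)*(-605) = -605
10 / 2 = 5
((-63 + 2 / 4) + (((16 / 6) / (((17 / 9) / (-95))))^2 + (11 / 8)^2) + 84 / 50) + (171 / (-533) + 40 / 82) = 4418712986981 / 246459200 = 17928.78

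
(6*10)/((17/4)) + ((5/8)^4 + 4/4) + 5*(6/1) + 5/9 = 45.83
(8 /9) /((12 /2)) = 4 /27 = 0.15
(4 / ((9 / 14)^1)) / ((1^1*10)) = 28 / 45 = 0.62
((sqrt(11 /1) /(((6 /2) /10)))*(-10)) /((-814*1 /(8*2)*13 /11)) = 800*sqrt(11) /1443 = 1.84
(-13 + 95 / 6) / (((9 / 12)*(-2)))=-1.89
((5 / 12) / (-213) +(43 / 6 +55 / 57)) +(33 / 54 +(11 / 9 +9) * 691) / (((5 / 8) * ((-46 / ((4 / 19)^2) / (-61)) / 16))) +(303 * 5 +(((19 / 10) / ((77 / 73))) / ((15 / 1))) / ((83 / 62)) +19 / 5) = 41218313602372817 / 3390819824700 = 12155.85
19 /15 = 1.27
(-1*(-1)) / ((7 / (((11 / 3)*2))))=22 / 21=1.05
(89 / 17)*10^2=8900 / 17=523.53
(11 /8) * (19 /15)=209 /120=1.74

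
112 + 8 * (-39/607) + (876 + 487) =895013/607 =1474.49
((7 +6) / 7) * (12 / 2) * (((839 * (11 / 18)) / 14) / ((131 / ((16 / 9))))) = 959816 / 173313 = 5.54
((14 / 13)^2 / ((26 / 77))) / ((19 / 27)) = 203742 / 41743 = 4.88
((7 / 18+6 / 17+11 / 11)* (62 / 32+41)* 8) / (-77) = -122057 / 15708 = -7.77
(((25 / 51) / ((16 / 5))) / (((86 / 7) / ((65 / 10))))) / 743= 11375 / 104281536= 0.00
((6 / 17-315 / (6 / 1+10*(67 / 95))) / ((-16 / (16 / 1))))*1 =100257 / 4216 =23.78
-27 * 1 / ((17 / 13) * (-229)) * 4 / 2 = 702 / 3893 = 0.18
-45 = -45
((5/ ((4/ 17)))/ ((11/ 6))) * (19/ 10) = 969/ 44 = 22.02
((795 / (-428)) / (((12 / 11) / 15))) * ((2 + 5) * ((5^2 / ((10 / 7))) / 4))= -10712625 / 13696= -782.17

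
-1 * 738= -738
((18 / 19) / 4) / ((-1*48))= -3 / 608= -0.00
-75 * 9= -675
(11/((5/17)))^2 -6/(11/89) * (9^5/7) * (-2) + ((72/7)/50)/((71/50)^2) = 7961256892433/9703925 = 820416.16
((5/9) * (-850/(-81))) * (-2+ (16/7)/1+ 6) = 187000/5103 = 36.65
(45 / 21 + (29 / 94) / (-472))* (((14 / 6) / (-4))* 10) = -3326585 / 266208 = -12.50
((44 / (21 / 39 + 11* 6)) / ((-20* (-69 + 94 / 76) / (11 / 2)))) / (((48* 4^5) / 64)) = 29887 / 8553120000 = 0.00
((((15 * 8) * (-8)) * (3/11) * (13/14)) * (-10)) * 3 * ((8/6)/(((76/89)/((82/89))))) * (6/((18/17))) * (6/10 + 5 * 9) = 208765440/77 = 2711239.48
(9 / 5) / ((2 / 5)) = 9 / 2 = 4.50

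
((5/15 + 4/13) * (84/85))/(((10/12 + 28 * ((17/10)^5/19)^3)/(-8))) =-5761560000000000000000/14231904757057055095313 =-0.40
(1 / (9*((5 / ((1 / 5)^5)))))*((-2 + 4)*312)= 0.00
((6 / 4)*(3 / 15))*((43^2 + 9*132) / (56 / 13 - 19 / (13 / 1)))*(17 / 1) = 5441.98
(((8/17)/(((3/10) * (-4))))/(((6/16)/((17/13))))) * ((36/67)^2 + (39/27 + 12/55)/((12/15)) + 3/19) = -3411141160/987925653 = -3.45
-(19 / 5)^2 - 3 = -436 / 25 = -17.44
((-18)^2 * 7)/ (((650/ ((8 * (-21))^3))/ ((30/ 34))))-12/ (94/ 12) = -758158586568/ 51935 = -14598220.59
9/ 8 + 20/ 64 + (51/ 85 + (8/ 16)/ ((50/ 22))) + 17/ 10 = 1583/ 400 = 3.96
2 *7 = 14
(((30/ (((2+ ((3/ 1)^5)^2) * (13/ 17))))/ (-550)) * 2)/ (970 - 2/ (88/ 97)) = -408/ 163446967645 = -0.00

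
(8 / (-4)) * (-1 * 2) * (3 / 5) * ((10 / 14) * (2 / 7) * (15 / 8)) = 45 / 49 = 0.92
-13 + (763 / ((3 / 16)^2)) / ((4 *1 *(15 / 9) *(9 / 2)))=710.44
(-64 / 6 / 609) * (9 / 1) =-32 / 203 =-0.16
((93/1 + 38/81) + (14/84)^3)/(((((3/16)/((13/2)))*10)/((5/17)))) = 46319/486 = 95.31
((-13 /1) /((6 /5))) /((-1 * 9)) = 65 /54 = 1.20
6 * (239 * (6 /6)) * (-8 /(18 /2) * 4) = -15296 /3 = -5098.67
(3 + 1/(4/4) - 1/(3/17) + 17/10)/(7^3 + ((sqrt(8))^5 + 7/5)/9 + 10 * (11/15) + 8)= 12099/129711112 - 60 * sqrt(2)/16213889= 0.00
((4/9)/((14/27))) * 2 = 12/7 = 1.71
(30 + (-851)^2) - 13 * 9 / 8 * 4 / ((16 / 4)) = 5793731 / 8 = 724216.38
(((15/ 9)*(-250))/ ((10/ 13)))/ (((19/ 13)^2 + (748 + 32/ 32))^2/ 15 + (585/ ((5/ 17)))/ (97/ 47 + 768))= -494051748125/ 34309639588041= -0.01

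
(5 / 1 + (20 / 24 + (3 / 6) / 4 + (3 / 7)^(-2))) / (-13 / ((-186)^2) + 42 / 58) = 22880449 / 1452278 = 15.75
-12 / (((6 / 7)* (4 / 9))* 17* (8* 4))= -63 / 1088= -0.06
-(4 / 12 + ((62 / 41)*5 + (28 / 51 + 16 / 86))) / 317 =-258631 / 9500807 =-0.03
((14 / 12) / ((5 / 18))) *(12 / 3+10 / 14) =99 / 5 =19.80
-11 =-11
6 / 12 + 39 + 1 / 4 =159 / 4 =39.75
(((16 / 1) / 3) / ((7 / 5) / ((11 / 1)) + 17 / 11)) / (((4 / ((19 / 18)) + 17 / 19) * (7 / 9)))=12540 / 14329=0.88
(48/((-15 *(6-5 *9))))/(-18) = -8/1755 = -0.00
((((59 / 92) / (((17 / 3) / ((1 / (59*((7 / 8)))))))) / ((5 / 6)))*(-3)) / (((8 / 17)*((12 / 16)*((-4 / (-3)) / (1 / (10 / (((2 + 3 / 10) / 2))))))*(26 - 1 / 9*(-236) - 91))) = 243 / 4886000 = 0.00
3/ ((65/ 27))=81/ 65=1.25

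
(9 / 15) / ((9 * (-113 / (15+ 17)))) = -32 / 1695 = -0.02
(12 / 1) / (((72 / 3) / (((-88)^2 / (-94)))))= -1936 / 47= -41.19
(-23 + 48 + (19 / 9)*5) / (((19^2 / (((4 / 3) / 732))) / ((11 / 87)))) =3520 / 155181987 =0.00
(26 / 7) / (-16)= -13 / 56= -0.23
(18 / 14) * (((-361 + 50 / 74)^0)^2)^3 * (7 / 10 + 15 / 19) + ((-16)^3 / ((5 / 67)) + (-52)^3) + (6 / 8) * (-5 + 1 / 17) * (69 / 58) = -12818535822 / 65569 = -195496.89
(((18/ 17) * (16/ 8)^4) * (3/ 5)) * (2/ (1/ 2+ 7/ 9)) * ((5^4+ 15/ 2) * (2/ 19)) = 342144/ 323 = 1059.27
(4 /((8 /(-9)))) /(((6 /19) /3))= -171 /4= -42.75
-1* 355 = -355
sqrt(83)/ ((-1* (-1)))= 9.11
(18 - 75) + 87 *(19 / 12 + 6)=2411 / 4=602.75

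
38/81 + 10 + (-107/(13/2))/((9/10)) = -8236/1053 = -7.82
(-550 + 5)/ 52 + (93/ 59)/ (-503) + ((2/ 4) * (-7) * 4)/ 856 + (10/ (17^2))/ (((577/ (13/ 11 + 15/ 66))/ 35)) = -1589721673539481/ 151440998156162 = -10.50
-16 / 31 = -0.52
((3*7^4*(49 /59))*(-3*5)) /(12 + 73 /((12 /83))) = -63530460 /365977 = -173.59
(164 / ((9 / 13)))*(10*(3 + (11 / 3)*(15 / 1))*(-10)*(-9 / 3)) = 12365600 / 3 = 4121866.67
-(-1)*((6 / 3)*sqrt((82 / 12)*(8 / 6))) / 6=sqrt(82) / 9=1.01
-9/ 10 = -0.90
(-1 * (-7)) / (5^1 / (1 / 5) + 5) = 7 / 30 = 0.23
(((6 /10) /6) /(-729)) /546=-0.00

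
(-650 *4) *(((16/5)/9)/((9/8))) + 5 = -66155/81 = -816.73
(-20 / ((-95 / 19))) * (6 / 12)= 2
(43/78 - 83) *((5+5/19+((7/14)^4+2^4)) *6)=-41692173/3952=-10549.64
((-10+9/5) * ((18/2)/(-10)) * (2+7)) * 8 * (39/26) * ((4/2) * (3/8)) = 29889/50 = 597.78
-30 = -30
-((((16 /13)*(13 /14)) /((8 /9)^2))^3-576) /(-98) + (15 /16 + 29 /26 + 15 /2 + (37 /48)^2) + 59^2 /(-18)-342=-1069406721679 /2013613056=-531.09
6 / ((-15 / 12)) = -24 / 5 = -4.80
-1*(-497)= 497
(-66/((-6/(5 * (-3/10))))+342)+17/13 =8497/26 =326.81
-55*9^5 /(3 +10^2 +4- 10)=-3247695 /97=-33481.39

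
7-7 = 0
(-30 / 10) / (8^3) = -3 / 512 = -0.01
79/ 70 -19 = -1251/ 70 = -17.87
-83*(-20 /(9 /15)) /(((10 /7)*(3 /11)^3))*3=7733110 /27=286411.48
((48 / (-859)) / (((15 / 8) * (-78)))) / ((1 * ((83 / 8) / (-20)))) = -2048 / 2780583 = -0.00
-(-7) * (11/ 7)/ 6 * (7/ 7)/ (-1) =-11/ 6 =-1.83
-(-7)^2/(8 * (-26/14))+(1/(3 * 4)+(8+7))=18.38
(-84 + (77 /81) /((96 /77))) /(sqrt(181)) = -647255 * sqrt(181) /1407456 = -6.19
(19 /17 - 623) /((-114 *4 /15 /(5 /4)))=66075 /2584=25.57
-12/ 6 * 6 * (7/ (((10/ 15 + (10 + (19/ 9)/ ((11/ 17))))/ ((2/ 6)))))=-396/ 197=-2.01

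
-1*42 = -42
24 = 24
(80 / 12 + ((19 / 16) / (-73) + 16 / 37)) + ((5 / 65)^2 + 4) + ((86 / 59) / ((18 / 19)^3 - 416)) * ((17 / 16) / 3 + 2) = 20393830927602095 / 1840518152461248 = 11.08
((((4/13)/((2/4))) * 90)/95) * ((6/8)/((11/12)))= 1296/2717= 0.48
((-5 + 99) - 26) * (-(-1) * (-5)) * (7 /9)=-2380 /9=-264.44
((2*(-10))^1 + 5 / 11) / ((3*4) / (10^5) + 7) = -5375000 / 1925033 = -2.79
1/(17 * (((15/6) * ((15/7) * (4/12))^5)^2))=0.27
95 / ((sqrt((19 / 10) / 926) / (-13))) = -27264.38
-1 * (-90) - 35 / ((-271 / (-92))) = 21170 / 271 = 78.12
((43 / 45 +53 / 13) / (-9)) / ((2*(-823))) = 1472 / 4333095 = 0.00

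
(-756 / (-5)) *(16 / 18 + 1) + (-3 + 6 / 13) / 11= 18549 / 65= 285.37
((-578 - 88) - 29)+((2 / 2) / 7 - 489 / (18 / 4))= -16874 / 21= -803.52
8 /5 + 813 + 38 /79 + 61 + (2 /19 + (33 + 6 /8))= 27316287 /30020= 909.94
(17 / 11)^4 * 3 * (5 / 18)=417605 / 87846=4.75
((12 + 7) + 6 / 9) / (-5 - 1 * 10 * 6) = -0.30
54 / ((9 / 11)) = 66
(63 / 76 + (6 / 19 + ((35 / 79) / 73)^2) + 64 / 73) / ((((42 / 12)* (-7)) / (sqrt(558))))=-15328705785* sqrt(62) / 61926934118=-1.95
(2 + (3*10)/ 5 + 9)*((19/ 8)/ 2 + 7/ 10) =32.09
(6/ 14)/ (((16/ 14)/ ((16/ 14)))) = 3/ 7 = 0.43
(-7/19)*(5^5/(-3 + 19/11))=34375/38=904.61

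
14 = 14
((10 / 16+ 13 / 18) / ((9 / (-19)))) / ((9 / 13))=-23959 / 5832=-4.11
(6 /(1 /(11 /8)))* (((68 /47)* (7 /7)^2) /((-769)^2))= 561 /27793967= 0.00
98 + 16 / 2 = 106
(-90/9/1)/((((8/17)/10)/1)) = -425/2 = -212.50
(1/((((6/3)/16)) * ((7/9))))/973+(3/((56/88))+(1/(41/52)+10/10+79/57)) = 133372937/15917307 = 8.38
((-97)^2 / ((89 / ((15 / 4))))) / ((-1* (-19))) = 141135 / 6764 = 20.87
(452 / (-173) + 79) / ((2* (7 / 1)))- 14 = -20693 / 2422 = -8.54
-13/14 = -0.93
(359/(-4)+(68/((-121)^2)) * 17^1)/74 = -5251495/4333736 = -1.21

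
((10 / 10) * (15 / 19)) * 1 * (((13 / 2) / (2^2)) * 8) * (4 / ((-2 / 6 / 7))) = -16380 / 19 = -862.11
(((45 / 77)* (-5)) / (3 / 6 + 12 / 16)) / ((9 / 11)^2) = -220 / 63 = -3.49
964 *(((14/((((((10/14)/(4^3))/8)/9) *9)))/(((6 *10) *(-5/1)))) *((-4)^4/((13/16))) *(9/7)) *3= -63682117632/1625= -39188995.47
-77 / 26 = -2.96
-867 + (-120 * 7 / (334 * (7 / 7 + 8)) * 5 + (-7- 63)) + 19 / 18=-2817649 / 3006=-937.34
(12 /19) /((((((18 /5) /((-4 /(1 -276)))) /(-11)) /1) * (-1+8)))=-8 /1995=-0.00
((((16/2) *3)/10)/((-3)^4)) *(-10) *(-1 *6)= 16/9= 1.78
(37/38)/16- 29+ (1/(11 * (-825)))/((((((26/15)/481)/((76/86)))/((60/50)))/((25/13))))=-1192672749/41124512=-29.00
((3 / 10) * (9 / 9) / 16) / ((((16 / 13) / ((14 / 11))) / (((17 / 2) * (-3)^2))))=41769 / 28160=1.48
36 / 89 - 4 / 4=-53 / 89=-0.60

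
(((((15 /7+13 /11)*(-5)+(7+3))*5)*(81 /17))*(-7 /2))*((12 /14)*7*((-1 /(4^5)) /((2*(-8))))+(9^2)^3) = 26447905400625 /90112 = 293500370.66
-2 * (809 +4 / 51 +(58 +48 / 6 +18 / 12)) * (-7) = 625877 / 51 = 12272.10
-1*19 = -19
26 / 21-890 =-18664 / 21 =-888.76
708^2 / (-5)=-501264 / 5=-100252.80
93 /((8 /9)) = 837 /8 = 104.62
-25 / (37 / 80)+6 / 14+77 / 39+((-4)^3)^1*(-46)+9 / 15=146108383 / 50505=2892.95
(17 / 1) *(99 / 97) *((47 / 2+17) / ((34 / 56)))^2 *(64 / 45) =905313024 / 8245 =109801.46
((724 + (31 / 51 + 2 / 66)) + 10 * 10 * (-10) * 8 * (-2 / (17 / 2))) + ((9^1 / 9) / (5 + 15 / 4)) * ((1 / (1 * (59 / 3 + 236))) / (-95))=3729833286818 / 1430704275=2606.99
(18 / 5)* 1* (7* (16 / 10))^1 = 1008 / 25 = 40.32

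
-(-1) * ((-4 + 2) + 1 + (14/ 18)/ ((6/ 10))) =0.30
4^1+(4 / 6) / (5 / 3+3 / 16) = 388 / 89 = 4.36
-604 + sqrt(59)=-596.32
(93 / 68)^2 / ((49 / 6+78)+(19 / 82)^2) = 43616907 / 2010557972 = 0.02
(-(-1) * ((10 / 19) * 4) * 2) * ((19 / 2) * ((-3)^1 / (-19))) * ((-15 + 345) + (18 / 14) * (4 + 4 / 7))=1974960 / 931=2121.33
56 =56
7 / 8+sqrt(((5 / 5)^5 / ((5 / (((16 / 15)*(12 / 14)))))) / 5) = 4*sqrt(70) / 175+7 / 8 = 1.07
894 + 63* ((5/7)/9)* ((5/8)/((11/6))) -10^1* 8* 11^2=-386509/44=-8784.30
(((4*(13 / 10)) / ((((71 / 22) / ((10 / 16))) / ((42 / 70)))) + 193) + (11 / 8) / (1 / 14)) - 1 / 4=150949 / 710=212.60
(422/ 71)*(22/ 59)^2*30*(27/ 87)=7.69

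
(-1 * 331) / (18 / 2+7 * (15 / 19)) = -22.79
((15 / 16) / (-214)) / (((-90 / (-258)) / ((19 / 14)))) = -817 / 47936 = -0.02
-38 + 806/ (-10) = -593/ 5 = -118.60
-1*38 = -38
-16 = -16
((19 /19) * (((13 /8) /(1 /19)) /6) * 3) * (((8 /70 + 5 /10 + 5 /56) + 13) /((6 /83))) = 2926.43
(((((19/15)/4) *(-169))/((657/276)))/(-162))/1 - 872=-871.86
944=944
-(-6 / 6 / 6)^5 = 1 / 7776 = 0.00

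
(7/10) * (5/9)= 7/18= 0.39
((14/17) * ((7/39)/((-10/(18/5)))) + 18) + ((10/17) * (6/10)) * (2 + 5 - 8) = 5718/325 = 17.59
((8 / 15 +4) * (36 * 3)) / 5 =2448 / 25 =97.92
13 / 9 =1.44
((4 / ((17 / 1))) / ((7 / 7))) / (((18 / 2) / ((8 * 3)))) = 32 / 51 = 0.63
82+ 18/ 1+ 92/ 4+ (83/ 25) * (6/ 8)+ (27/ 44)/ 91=3140556/ 25025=125.50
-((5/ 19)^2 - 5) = 1780/ 361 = 4.93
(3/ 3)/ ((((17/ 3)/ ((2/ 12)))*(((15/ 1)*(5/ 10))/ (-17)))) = -1/ 15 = -0.07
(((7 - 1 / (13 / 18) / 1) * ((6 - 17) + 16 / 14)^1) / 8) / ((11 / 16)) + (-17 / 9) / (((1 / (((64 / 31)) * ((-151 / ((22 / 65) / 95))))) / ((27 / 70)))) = 1977920586 / 31031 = 63740.15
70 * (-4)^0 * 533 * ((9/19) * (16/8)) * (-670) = -449958600/19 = -23682031.58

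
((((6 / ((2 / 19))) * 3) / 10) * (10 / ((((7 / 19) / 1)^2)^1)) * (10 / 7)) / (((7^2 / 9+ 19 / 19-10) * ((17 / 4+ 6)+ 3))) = -2777895 / 72716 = -38.20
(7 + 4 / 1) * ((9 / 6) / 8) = 33 / 16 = 2.06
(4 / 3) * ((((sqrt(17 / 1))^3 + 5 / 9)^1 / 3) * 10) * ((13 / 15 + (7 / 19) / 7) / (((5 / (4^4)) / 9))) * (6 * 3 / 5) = 1073152 / 285 + 54730752 * sqrt(17) / 475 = 478840.54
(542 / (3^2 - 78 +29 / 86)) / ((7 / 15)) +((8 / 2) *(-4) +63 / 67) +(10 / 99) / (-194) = -170075884690 / 5318996067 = -31.98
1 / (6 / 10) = 5 / 3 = 1.67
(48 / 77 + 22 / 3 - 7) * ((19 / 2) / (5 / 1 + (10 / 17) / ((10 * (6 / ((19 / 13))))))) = 1.81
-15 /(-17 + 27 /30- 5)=150 /211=0.71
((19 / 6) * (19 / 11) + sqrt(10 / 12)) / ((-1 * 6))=-361 / 396- sqrt(30) / 36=-1.06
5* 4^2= 80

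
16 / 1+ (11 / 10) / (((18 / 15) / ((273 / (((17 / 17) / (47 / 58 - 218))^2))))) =158843308705 / 13456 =11804645.42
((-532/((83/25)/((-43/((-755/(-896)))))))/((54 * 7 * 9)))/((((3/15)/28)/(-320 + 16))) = -311552819200/3045519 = -102298.76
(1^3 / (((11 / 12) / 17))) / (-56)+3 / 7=15 / 154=0.10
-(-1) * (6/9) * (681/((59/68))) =30872/59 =523.25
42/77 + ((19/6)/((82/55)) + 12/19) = 339437/102828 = 3.30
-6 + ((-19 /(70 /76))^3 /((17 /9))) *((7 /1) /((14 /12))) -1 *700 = -28589.82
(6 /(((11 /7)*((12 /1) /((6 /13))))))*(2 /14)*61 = 183 /143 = 1.28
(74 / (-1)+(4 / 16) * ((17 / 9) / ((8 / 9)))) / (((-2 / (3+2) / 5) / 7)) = 411425 / 64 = 6428.52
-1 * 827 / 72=-827 / 72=-11.49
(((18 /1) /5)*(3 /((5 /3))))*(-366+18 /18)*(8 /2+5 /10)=-53217 /5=-10643.40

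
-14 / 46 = -0.30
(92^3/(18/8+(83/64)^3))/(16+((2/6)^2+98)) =1837155483648/1192974497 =1539.98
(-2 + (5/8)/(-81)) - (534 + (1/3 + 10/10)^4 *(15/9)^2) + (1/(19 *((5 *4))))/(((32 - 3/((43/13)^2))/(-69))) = -17706053568713/32500540440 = -544.79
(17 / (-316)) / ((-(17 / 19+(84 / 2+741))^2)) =6137 / 70098670576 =0.00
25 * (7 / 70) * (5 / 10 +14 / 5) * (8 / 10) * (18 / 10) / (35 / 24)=7128 / 875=8.15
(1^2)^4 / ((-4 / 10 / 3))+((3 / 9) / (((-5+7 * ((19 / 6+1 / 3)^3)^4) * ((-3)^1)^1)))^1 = -13080013648337 / 1744001818686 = -7.50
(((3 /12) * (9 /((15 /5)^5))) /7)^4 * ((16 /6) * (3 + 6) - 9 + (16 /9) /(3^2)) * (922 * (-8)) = -567491 /1653682833936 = -0.00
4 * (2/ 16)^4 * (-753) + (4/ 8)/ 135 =-101143/ 138240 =-0.73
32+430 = 462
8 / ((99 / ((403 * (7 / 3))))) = 22568 / 297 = 75.99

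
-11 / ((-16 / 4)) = 11 / 4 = 2.75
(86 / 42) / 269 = 43 / 5649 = 0.01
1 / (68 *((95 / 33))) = 33 / 6460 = 0.01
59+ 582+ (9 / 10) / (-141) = 301267 / 470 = 640.99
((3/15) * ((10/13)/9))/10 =1/585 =0.00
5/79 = 0.06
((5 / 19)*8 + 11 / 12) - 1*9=-1363 / 228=-5.98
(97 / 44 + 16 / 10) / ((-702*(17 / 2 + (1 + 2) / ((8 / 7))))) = -31 / 63635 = -0.00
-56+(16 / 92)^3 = -681288 / 12167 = -55.99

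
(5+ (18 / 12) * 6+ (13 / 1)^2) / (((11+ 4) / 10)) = 122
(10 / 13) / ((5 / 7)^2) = 98 / 65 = 1.51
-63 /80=-0.79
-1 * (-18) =18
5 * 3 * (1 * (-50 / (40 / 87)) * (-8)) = 13050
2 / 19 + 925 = 925.11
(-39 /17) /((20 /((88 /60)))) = -143 /850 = -0.17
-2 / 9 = -0.22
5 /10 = 1 /2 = 0.50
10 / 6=5 / 3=1.67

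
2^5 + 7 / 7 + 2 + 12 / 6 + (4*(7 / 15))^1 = 583 / 15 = 38.87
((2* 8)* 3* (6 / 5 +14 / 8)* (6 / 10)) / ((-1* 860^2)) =-531 / 4622500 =-0.00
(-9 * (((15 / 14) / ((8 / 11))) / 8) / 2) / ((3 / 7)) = -495 / 256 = -1.93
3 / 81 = 1 / 27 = 0.04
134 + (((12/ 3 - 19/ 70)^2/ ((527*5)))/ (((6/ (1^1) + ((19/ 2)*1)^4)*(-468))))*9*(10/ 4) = 293331738367979/ 2189042824150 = 134.00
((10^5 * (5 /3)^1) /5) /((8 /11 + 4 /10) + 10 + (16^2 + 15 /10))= 11000000 /88647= 124.09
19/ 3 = 6.33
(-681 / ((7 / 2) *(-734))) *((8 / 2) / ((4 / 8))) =5448 / 2569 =2.12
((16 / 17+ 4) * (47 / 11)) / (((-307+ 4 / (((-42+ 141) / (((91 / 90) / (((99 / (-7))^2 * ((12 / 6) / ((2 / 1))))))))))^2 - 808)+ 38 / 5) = 0.00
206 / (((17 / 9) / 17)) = 1854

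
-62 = -62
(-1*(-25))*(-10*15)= -3750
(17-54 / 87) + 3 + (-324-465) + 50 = -20869 / 29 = -719.62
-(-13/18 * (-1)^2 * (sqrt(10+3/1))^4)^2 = -4826809/324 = -14897.56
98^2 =9604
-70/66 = -35/33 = -1.06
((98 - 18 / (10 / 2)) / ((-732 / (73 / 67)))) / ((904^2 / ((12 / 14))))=-4307 / 29224665680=-0.00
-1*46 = -46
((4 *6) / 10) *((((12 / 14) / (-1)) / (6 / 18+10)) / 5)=-0.04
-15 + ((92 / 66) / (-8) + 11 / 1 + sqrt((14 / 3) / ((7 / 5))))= -551 / 132 + sqrt(30) / 3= -2.35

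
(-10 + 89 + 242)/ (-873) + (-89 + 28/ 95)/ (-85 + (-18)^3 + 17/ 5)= -19219829/ 54493824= -0.35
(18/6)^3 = 27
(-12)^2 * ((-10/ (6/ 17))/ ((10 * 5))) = -408/ 5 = -81.60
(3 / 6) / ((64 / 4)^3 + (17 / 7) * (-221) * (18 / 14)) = 49 / 333782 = 0.00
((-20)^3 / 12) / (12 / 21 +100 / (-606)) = -1640.37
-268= -268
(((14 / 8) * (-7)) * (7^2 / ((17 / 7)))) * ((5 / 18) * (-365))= 30672775 / 1224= 25059.46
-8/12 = -2/3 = -0.67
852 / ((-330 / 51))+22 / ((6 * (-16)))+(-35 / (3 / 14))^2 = 210243337 / 7920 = 26545.88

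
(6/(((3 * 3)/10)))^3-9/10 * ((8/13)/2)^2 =6758056/22815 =296.21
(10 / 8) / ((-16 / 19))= -95 / 64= -1.48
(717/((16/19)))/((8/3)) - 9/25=1020573/3200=318.93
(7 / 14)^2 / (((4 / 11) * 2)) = 11 / 32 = 0.34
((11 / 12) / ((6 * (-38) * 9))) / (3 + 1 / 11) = -0.00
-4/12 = -1/3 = -0.33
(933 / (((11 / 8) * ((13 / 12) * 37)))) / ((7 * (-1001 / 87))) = -7792416 / 37074037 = -0.21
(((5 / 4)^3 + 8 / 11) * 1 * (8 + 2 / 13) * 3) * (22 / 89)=300033 / 18512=16.21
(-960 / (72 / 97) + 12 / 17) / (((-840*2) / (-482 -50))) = -313139 / 765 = -409.33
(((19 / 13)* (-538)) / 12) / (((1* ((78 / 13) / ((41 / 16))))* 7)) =-209551 / 52416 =-4.00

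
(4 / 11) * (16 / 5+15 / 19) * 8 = 11.61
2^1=2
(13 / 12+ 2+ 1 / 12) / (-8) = -19 / 48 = -0.40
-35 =-35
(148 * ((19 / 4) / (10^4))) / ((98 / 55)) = 7733 / 196000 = 0.04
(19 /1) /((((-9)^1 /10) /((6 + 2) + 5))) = -2470 /9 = -274.44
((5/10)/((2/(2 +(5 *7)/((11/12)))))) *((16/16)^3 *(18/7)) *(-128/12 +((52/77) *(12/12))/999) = -181321660/658119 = -275.52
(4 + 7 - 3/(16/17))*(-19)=-2375/16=-148.44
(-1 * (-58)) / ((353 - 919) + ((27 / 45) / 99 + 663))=4785 / 8003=0.60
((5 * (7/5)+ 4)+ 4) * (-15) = -225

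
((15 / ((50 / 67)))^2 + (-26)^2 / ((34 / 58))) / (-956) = -2647217 / 1625200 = -1.63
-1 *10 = -10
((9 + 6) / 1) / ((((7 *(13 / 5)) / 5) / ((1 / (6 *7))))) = 125 / 1274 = 0.10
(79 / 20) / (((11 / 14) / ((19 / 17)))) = 10507 / 1870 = 5.62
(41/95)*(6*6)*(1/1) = 1476/95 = 15.54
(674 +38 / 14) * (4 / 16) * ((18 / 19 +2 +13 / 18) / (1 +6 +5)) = 51.73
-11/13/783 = -11/10179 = -0.00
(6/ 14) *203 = 87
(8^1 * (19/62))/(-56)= -19/434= -0.04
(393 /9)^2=17161 /9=1906.78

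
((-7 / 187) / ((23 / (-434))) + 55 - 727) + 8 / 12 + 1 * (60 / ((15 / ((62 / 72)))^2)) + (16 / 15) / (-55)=-70071470639 / 104514300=-670.45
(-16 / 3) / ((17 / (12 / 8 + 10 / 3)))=-232 / 153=-1.52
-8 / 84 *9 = -6 / 7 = -0.86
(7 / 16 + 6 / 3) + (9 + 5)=263 / 16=16.44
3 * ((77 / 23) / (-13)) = -231 / 299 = -0.77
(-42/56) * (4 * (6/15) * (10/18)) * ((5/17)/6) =-5/153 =-0.03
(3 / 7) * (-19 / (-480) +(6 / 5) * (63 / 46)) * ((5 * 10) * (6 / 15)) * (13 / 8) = 241553 / 10304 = 23.44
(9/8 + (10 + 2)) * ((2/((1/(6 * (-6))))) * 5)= -4725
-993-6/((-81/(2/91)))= -2439797/2457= -993.00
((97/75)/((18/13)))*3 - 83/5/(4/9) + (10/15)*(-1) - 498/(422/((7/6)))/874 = -730611794/20746575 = -35.22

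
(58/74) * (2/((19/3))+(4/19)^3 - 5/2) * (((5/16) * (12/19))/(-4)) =12978225/154300064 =0.08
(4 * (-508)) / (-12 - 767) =2032 / 779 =2.61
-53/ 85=-0.62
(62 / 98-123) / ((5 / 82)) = -491672 / 245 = -2006.82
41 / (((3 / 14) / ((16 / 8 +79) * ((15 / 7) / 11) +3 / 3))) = 105944 / 33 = 3210.42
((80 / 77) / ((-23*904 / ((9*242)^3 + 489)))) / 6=-2459939105 / 28589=-86044.95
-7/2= -3.50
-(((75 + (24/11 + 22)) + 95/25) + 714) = -44934/55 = -816.98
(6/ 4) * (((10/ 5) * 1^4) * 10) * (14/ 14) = 30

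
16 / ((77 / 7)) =16 / 11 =1.45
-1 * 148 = -148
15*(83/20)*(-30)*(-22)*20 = 821700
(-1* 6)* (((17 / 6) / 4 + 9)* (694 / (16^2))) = -80851 / 512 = -157.91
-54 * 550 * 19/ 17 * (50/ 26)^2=-352687500/ 2873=-122759.31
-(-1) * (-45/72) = -5/8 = -0.62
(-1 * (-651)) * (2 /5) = 1302 /5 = 260.40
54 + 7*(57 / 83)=58.81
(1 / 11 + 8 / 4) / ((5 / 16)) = 368 / 55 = 6.69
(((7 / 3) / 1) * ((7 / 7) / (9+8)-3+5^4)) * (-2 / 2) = -24675 / 17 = -1451.47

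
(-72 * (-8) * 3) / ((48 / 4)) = 144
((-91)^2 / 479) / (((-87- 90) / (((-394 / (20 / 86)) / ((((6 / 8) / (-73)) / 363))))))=-2478481537532 / 423915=-5846647.41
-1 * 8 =-8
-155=-155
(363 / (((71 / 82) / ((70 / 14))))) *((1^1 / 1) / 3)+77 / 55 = 248547 / 355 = 700.13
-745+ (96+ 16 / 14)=-4535 / 7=-647.86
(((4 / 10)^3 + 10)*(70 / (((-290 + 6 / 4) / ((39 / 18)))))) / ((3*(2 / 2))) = -228956 / 129825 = -1.76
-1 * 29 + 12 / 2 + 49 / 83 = -1860 / 83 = -22.41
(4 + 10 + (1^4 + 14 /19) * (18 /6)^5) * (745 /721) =6172325 /13699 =450.57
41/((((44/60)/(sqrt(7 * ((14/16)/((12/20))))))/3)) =4305 * sqrt(30)/44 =535.90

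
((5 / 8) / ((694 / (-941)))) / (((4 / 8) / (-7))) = 32935 / 2776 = 11.86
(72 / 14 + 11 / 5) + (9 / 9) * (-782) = -774.66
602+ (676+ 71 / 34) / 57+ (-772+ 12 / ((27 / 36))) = -91799 / 646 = -142.10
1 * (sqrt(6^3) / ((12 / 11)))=11 * sqrt(6) / 2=13.47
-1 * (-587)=587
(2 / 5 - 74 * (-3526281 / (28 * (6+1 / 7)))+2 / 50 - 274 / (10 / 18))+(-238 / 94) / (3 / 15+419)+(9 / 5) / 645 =160611525840607 / 105900400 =1516628.13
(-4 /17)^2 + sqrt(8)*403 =16 /289 + 806*sqrt(2) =1139.91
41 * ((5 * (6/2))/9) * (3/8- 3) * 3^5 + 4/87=-30337303/696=-43588.08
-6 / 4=-1.50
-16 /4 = -4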